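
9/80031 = 3/26677  =  0.00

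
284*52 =14768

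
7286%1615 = 826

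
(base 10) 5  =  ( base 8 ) 5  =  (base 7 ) 5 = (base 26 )5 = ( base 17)5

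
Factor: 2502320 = 2^4*5^1*31^1*1009^1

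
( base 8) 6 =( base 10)6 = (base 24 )6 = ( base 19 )6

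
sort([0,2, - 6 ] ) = [ - 6, 0, 2 ]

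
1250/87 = 14 + 32/87 = 14.37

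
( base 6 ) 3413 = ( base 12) 569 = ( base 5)11201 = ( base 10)801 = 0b1100100001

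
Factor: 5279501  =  5279501^1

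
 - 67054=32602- 99656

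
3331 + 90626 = 93957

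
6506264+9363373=15869637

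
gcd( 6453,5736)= 717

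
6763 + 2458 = 9221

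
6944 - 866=6078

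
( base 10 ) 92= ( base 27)3B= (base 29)35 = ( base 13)71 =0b1011100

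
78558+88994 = 167552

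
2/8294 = 1/4147= 0.00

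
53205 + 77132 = 130337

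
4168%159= 34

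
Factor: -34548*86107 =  - 2^2*3^1*7^1*2879^1*12301^1 = - 2974824636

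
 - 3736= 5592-9328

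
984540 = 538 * 1830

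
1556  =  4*389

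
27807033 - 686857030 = - 659049997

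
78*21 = 1638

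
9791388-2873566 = 6917822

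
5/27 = 5/27 = 0.19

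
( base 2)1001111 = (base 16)4F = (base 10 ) 79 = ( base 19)43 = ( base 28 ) 2n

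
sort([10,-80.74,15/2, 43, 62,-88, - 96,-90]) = [-96, -90, - 88 , - 80.74,  15/2, 10,43, 62 ] 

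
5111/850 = 5111/850 = 6.01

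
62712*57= 3574584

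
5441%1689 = 374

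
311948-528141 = - 216193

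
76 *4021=305596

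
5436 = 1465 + 3971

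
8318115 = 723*11505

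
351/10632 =117/3544 = 0.03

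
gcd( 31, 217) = 31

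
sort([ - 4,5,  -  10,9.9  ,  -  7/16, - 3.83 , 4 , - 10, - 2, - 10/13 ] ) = [ - 10, - 10, -4,  -  3.83,  -  2, - 10/13,-7/16 , 4, 5,9.9]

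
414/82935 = 46/9215=0.00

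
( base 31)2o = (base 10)86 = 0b1010110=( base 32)2m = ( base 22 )3k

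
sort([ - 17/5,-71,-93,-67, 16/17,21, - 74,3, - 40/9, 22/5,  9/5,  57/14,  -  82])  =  [ - 93, - 82, - 74,  -  71,-67,  -  40/9,-17/5, 16/17, 9/5, 3, 57/14,22/5, 21 ]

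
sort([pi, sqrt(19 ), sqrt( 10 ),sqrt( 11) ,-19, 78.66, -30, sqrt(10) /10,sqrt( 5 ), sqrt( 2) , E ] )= [ - 30,-19,sqrt(10)/10 , sqrt( 2), sqrt ( 5), E, pi,sqrt( 10), sqrt( 11), sqrt( 19),78.66]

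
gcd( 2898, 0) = 2898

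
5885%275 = 110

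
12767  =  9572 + 3195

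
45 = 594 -549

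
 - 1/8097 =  - 1/8097 = - 0.00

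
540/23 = 540/23 = 23.48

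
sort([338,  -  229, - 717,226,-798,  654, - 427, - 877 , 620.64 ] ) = [ - 877 , - 798  , - 717,-427,-229,226, 338 , 620.64,654]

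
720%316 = 88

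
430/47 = 9 + 7/47 = 9.15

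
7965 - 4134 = 3831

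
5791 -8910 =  - 3119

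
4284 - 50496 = - 46212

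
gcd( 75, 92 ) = 1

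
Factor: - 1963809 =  - 3^2*23^1*53^1*179^1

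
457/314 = 1+143/314= 1.46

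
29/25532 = 29/25532 = 0.00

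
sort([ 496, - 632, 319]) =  [ - 632,319  ,  496]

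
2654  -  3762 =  - 1108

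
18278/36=9139/18 = 507.72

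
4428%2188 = 52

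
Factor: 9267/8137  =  3^1*79^(-1)*103^ (- 1)*3089^1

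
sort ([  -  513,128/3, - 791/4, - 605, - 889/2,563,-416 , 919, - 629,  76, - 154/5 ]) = [  -  629 ,- 605, - 513 ,- 889/2, - 416, - 791/4,-154/5, 128/3,76,563, 919] 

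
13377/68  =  196+49/68 =196.72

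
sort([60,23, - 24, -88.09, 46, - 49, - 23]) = [ - 88.09, - 49,- 24, - 23 , 23, 46,60] 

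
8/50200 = 1/6275 = 0.00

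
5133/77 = 5133/77= 66.66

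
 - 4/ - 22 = 2/11 = 0.18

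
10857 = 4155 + 6702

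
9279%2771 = 966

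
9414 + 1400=10814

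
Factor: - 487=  - 487^1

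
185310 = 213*870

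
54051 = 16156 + 37895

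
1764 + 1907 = 3671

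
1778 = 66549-64771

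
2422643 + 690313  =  3112956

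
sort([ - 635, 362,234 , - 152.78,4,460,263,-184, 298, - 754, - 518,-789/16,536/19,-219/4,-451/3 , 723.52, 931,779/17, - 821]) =[ - 821, - 754, - 635,-518 ,-184,-152.78, - 451/3, - 219/4, -789/16,4,  536/19,779/17,234, 263,298,362,460,723.52,931 ] 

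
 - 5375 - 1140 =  - 6515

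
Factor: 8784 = 2^4*3^2 * 61^1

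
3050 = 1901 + 1149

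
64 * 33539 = 2146496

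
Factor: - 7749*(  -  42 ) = 325458 = 2^1* 3^4 *7^2*41^1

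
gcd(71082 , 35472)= 6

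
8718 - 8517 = 201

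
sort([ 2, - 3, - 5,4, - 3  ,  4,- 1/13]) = [- 5, - 3, - 3, - 1/13,  2,4,4]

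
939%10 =9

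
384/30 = 12 + 4/5  =  12.80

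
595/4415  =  119/883 = 0.13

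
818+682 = 1500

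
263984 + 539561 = 803545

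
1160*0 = 0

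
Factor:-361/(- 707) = 7^ ( - 1) * 19^2 * 101^ ( - 1 ) 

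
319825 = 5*63965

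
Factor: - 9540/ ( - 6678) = 2^1*5^1*7^ ( - 1) = 10/7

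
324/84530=162/42265 = 0.00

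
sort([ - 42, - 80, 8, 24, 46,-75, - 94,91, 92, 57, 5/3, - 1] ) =[ - 94,-80, -75,- 42 ,-1, 5/3, 8,24, 46, 57,  91, 92 ] 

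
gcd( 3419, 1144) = 13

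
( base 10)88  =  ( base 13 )6A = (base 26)3A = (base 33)2M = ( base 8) 130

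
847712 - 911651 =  - 63939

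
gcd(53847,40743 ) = 9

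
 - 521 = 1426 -1947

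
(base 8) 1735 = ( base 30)12T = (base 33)tw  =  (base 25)1ee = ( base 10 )989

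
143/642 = 143/642 = 0.22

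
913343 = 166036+747307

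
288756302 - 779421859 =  - 490665557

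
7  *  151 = 1057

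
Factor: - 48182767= - 677^1 *71171^1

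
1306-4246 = -2940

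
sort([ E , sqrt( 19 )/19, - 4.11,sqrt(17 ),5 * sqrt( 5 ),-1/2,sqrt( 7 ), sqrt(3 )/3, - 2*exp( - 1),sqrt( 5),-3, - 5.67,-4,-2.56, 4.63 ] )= [ - 5.67, - 4.11, - 4, - 3 , - 2.56, - 2 * exp( - 1 ) , - 1/2,sqrt(19) /19,sqrt( 3 )/3 , sqrt( 5 ),sqrt( 7),E, sqrt( 17 ), 4.63, 5*sqrt( 5 )] 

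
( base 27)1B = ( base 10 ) 38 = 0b100110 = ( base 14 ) 2a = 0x26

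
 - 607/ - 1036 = 607/1036 = 0.59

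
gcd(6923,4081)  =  7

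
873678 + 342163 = 1215841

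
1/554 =1/554 =0.00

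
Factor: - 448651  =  - 7^1 * 107^1*599^1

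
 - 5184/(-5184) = 1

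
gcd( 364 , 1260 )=28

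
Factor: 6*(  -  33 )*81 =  -16038=- 2^1*3^6 * 11^1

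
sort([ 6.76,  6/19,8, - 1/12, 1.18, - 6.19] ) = [ - 6.19, - 1/12,6/19,1.18,6.76, 8 ] 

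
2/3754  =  1/1877=0.00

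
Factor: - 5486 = - 2^1 * 13^1*211^1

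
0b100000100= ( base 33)7T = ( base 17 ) F5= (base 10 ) 260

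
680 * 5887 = 4003160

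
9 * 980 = 8820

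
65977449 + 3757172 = 69734621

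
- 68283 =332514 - 400797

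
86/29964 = 43/14982 = 0.00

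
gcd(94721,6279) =1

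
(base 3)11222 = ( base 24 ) 5e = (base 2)10000110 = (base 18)78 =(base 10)134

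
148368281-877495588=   -  729127307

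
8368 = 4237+4131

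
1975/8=1975/8  =  246.88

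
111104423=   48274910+62829513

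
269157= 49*5493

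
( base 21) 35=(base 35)1x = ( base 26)2G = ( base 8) 104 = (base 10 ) 68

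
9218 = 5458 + 3760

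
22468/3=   7489 + 1/3 = 7489.33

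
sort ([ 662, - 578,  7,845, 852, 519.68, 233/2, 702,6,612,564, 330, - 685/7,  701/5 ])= [-578, - 685/7, 6, 7,233/2, 701/5,330,519.68 , 564, 612, 662, 702,  845, 852 ]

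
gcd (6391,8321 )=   1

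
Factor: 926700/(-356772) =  - 77225/29731 = - 5^2*13^(  -  1 ) *2287^(-1)*3089^1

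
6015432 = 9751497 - 3736065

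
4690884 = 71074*66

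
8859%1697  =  374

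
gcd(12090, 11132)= 2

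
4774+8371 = 13145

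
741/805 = 741/805 = 0.92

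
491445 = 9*54605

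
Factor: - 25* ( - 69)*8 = 2^3*3^1*5^2*23^1 = 13800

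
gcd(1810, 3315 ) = 5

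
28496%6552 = 2288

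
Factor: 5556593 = 7^1*23^1*34513^1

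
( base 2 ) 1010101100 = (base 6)3100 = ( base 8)1254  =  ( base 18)220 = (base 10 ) 684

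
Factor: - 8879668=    - 2^2 * 7^1*307^1*1033^1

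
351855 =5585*63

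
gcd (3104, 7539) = 1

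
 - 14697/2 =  - 7349  +  1/2= -  7348.50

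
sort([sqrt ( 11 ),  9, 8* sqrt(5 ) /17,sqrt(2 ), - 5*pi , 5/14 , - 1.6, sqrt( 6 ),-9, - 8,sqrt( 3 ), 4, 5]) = [ - 5*pi, - 9, - 8 ,-1.6,5/14 , 8*sqrt( 5)/17, sqrt( 2 ) , sqrt( 3) , sqrt( 6),sqrt( 11 ) , 4, 5, 9] 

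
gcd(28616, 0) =28616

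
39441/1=39441 = 39441.00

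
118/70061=118/70061 = 0.00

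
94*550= 51700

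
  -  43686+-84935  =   - 128621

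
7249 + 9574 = 16823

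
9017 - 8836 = 181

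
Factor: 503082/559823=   2^1 * 3^2*11^ ( - 1)*19^1* 1471^1* 50893^( - 1) 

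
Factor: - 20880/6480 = -29/9 = - 3^( - 2 )*29^1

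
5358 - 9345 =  -3987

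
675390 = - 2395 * ( - 282 )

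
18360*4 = 73440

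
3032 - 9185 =  -  6153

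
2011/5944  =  2011/5944 = 0.34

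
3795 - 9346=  - 5551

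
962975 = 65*14815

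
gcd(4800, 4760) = 40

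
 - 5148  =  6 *( -858)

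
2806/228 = 1403/114 = 12.31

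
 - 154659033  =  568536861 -723195894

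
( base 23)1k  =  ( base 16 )2b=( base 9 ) 47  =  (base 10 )43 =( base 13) 34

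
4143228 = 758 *5466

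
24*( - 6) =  - 144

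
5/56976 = 5/56976 = 0.00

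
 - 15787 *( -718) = 11335066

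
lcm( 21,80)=1680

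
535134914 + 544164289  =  1079299203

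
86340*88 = 7597920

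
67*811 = 54337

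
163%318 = 163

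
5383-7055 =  - 1672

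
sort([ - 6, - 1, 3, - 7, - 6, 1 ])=[-7, - 6, - 6, - 1,  1,3]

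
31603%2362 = 897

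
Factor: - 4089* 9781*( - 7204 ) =2^2 * 3^1*29^1*47^1 * 1801^1*9781^1  =  288120442836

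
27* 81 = 2187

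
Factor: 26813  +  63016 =3^4*1109^1 = 89829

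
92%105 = 92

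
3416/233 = 3416/233 = 14.66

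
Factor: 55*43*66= 2^1* 3^1 * 5^1*11^2*43^1 = 156090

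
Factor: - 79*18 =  - 1422  =  - 2^1*3^2*79^1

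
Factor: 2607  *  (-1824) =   -  4755168= -2^5*3^2*11^1*19^1*79^1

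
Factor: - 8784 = -2^4 *3^2*61^1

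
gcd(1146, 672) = 6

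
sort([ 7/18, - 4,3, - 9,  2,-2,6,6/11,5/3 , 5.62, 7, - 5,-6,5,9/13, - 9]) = [-9, - 9, - 6,-5, - 4, - 2,7/18, 6/11,9/13, 5/3,2,  3, 5,5.62,6,7]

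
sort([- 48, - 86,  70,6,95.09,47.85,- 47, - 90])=[ - 90, - 86, - 48,  -  47,6,47.85,70,  95.09 ] 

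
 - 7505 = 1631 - 9136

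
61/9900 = 61/9900 = 0.01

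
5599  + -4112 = 1487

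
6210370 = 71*87470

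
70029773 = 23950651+46079122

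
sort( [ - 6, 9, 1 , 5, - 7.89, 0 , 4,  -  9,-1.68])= [-9, - 7.89, - 6,-1.68, 0,1,  4,5, 9 ] 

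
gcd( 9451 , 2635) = 1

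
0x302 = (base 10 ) 770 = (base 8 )1402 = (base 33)nb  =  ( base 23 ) 1AB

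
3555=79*45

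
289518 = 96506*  3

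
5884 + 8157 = 14041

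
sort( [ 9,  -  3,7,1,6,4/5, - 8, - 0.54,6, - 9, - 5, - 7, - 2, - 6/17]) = [ - 9, - 8, - 7, - 5,  -  3, - 2 , - 0.54, - 6/17,4/5,1,6 , 6, 7,9 ]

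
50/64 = 25/32  =  0.78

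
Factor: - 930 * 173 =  - 160890 = - 2^1*3^1*5^1 * 31^1*173^1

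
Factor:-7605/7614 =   -  2^(  -  1)*3^(-2 )*5^1*13^2*47^(-1)  =  -845/846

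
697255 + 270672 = 967927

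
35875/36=996  +  19/36 = 996.53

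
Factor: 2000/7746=2^3*3^( - 1)*5^3*1291^( - 1) = 1000/3873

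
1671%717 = 237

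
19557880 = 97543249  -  77985369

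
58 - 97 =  - 39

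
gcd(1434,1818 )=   6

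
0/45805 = 0 =0.00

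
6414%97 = 12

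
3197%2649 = 548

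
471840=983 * 480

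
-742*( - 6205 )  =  4604110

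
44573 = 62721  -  18148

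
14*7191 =100674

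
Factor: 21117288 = 2^3 * 3^1*47^1*97^1* 193^1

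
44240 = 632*70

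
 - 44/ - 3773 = 4/343 = 0.01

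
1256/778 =1 + 239/389 =1.61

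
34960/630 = 55+31/63 = 55.49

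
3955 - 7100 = - 3145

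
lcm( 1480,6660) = 13320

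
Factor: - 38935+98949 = 2^1 * 37^1*811^1 = 60014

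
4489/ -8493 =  - 1 + 4004/8493 = -0.53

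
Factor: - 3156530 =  - 2^1*5^1*13^1 * 24281^1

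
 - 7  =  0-7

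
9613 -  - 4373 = 13986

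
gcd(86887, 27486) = 1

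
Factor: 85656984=2^3*3^1*7^1*509863^1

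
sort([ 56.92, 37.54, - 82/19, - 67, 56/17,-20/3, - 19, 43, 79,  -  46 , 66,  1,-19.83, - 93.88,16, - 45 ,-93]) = [ - 93.88, - 93, - 67 ,- 46,-45, - 19.83, - 19, - 20/3, - 82/19, 1, 56/17, 16, 37.54,43, 56.92,66, 79] 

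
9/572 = 9/572 = 0.02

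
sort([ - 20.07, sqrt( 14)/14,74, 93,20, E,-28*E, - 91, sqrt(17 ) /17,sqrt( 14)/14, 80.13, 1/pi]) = [ - 91 , - 28*  E,- 20.07,sqrt( 17)/17, sqrt ( 14)/14, sqrt (14) /14, 1/pi,E,20, 74,80.13, 93 ] 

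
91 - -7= 98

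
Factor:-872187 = -3^1*307^1*947^1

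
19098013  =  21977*869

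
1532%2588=1532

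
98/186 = 49/93 = 0.53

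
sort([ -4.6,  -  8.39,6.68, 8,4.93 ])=[  -  8.39, - 4.6,4.93,6.68,  8 ]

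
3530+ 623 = 4153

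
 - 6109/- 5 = 6109/5 = 1221.80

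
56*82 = 4592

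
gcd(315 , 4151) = 7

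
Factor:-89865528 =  - 2^3*3^1*31^1*43^1*53^2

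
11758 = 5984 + 5774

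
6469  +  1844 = 8313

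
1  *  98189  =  98189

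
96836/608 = 159 + 41/152 = 159.27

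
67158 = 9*7462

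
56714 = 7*8102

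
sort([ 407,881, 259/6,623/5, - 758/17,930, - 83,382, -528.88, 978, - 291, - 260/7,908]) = [ - 528.88 , - 291, - 83, - 758/17 , - 260/7, 259/6, 623/5,382, 407,881,  908, 930 , 978]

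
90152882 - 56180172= 33972710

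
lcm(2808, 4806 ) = 249912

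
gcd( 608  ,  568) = 8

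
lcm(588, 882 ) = 1764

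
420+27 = 447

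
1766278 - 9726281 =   -  7960003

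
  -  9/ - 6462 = 1/718 =0.00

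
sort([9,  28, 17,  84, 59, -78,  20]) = [ - 78,  9 , 17, 20,28, 59, 84 ]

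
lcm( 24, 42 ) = 168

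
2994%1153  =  688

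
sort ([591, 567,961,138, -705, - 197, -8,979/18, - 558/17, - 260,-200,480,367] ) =[ - 705, - 260, - 200, - 197, - 558/17, - 8,979/18,138,367, 480,567,591,961 ] 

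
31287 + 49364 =80651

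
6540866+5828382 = 12369248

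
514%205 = 104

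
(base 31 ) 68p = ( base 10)6039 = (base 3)22021200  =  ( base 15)1BC9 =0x1797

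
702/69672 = 117/11612 = 0.01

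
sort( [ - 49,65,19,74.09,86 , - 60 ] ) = [  -  60,- 49,19,65 , 74.09,86 ] 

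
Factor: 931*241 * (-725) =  - 5^2 * 7^2 *19^1 * 29^1*241^1 = - 162668975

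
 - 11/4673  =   - 1  +  4662/4673= -  0.00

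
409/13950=409/13950 = 0.03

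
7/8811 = 7/8811 = 0.00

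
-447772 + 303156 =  - 144616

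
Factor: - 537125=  - 5^3* 4297^1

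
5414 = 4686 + 728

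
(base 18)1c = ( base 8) 36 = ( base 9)33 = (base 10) 30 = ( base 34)u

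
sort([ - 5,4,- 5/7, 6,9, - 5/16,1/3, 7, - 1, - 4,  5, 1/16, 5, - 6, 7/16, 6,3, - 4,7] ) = [ - 6,- 5  , - 4 , - 4, - 1, - 5/7, - 5/16,1/16,1/3, 7/16, 3, 4,  5,5,6, 6,  7, 7,9 ] 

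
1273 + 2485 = 3758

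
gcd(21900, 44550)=150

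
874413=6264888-5390475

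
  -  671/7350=  -  671/7350 = - 0.09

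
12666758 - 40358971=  - 27692213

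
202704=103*1968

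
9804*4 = 39216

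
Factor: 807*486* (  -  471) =-184727142 = -2^1*3^7 * 157^1*269^1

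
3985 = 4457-472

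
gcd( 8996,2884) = 4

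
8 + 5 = 13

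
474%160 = 154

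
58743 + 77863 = 136606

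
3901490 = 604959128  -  601057638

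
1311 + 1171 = 2482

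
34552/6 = 17276/3 = 5758.67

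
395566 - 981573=-586007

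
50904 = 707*72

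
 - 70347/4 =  - 17587 + 1/4=- 17586.75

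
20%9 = 2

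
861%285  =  6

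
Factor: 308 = 2^2 * 7^1  *11^1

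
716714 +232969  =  949683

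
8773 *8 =70184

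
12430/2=6215=   6215.00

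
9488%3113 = 149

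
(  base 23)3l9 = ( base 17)735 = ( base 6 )13343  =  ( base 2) 100000011111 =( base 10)2079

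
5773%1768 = 469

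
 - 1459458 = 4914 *(  -  297 )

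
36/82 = 18/41 = 0.44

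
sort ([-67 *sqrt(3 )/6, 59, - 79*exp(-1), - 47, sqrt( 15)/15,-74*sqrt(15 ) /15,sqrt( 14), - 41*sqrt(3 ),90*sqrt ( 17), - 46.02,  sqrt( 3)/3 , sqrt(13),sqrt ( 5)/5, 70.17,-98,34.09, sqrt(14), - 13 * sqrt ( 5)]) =[ - 98, - 41*sqrt(3), - 47, - 46.02, - 13*sqrt( 5 ) , - 79*exp( - 1) , - 67 * sqrt (3 )/6, - 74*sqrt(15 ) /15, sqrt(15 )/15, sqrt (5 )/5, sqrt ( 3 ) /3, sqrt(13 ),  sqrt( 14 ),sqrt( 14), 34.09, 59,70.17, 90*sqrt(17)]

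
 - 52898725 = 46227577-99126302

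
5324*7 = 37268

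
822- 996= - 174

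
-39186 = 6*( - 6531 ) 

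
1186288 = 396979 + 789309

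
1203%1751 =1203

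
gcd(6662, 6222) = 2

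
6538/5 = 1307 +3/5  =  1307.60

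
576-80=496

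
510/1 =510 = 510.00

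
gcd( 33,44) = 11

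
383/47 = 383/47 = 8.15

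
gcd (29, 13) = 1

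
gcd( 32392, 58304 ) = 8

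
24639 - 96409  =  -71770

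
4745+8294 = 13039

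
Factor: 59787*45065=2694301155 =3^2* 5^1 * 7^1*13^1*  73^1*9013^1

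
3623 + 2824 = 6447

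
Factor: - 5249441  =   - 5249441^1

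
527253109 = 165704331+361548778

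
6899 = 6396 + 503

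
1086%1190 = 1086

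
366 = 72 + 294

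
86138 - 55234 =30904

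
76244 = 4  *19061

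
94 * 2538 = 238572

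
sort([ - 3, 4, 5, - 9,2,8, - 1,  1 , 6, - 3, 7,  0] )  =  [ - 9, - 3, - 3, - 1, 0 , 1,2, 4, 5, 6,7,8 ]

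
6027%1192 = 67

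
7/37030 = 1/5290 = 0.00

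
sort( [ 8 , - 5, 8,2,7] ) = [-5, 2 , 7,8, 8]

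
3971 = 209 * 19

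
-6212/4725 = -2 + 3238/4725 = -1.31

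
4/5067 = 4/5067 = 0.00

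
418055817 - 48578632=369477185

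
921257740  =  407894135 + 513363605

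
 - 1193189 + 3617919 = 2424730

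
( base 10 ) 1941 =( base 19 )573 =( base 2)11110010101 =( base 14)9C9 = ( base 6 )12553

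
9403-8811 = 592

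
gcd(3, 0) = 3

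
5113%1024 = 1017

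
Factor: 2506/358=7 =7^1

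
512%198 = 116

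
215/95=43/19  =  2.26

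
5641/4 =5641/4 = 1410.25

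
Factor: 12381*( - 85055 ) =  - 1053065955 =- 3^1 *5^1*4127^1*17011^1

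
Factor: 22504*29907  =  673027128 =2^3*3^2 * 29^1*97^1*3323^1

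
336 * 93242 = 31329312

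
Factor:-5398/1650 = -3^(  -  1 )*5^( - 2 )*11^( - 1)*2699^1 = -2699/825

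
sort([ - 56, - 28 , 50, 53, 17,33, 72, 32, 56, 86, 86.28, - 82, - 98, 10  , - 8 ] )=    [ - 98, - 82, - 56,  -  28, - 8, 10,17 , 32,33,50, 53,56,72, 86,86.28] 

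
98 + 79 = 177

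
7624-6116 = 1508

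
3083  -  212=2871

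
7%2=1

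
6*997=5982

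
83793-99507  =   - 15714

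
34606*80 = 2768480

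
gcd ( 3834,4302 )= 18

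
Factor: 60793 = 60793^1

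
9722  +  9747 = 19469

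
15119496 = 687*22008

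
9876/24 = 411 + 1/2  =  411.50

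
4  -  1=3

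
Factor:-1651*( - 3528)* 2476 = 14422026528 = 2^5*  3^2 * 7^2  *  13^1*  127^1*  619^1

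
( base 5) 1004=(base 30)49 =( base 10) 129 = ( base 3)11210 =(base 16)81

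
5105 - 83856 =  -  78751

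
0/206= 0  =  0.00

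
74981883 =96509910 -21528027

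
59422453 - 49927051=9495402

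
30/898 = 15/449 =0.03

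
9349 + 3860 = 13209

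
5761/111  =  51 + 100/111 = 51.90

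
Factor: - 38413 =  - 107^1*359^1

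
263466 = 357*738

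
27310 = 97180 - 69870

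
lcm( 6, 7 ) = 42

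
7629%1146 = 753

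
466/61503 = 466/61503 = 0.01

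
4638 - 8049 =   -  3411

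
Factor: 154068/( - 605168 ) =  - 111/436 = - 2^( - 2 )*3^1*37^1 *109^ ( -1)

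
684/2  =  342 =342.00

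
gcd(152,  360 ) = 8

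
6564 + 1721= 8285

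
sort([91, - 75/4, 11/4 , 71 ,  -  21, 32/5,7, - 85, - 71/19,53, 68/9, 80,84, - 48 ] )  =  [ - 85, - 48, - 21, - 75/4,  -  71/19, 11/4 , 32/5, 7, 68/9, 53, 71,80 , 84,91]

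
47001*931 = 43757931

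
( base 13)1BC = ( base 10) 324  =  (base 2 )101000100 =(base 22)eg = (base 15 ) 169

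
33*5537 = 182721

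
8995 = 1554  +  7441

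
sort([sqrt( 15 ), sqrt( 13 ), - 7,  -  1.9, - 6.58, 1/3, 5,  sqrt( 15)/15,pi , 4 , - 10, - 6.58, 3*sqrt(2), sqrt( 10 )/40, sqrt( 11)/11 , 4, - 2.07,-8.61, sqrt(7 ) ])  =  [ - 10, - 8.61,- 7,-6.58, - 6.58, - 2.07, - 1.9, sqrt ( 10 )/40,sqrt(15)/15,sqrt(11 ) /11, 1/3, sqrt(7), pi,sqrt(13 ), sqrt( 15),  4,4, 3*sqrt( 2),5] 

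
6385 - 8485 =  -2100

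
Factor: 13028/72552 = 3257/18138 = 2^( - 1)*3^( - 1 ) *3023^ ( - 1 )* 3257^1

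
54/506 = 27/253= 0.11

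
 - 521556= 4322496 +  - 4844052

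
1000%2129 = 1000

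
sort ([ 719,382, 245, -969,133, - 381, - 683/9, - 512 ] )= [ - 969,  -  512 , - 381, - 683/9,133, 245,382,719]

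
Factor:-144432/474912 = - 2^( - 1)*59^1*97^( - 1 ) =- 59/194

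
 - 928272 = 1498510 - 2426782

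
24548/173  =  24548/173 =141.90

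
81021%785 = 166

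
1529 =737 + 792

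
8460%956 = 812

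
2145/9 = 715/3 = 238.33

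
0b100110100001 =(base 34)24H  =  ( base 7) 10121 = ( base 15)ae5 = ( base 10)2465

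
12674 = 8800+3874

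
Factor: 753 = 3^1 * 251^1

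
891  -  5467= - 4576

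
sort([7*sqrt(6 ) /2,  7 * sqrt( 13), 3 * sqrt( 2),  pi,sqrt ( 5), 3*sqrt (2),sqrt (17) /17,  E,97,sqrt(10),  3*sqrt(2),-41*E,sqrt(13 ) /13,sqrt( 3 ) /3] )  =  [ - 41 * E, sqrt (17)/17, sqrt(13 ) /13, sqrt( 3 ) /3, sqrt(5 ),E, pi, sqrt( 10),3  *  sqrt(2), 3*sqrt ( 2),3 * sqrt( 2), 7*sqrt(6 ) /2,7*sqrt( 13),97] 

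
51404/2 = 25702  =  25702.00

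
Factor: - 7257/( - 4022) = 2^( - 1)*3^1*41^1*59^1*2011^( - 1) 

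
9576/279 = 34+10/31 = 34.32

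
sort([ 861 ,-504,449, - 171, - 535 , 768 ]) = [-535, - 504, - 171,449, 768,  861 ]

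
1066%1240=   1066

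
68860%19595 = 10075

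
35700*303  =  10817100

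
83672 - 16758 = 66914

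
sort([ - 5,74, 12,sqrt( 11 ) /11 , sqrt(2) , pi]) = [ - 5,sqrt( 11 )/11,sqrt( 2),pi, 12,  74]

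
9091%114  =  85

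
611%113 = 46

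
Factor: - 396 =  - 2^2*3^2*11^1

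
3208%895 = 523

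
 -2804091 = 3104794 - 5908885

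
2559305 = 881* 2905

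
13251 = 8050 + 5201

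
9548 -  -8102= 17650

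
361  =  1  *361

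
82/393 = 82/393 = 0.21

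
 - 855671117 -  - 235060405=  - 620610712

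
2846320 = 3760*757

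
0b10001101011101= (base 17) 1E59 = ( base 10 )9053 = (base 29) am5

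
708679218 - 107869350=600809868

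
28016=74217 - 46201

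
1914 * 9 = 17226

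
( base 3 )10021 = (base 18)4g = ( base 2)1011000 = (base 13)6A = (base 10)88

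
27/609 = 9/203 = 0.04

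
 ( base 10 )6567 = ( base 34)5n5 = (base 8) 14647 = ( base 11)4A30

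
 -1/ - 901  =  1/901  =  0.00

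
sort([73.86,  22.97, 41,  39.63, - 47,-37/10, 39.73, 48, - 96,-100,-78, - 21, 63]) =[ - 100, - 96,-78 , - 47,-21,- 37/10, 22.97, 39.63, 39.73,41,48, 63, 73.86 ]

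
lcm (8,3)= 24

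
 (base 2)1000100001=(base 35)FK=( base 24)mh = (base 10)545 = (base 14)2ad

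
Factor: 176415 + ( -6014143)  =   - 2^5*13^1*14033^1 = -5837728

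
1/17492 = 1/17492 = 0.00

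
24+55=79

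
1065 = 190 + 875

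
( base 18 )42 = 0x4A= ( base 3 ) 2202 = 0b1001010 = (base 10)74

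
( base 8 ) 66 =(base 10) 54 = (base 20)2e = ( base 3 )2000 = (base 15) 39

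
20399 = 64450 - 44051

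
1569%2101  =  1569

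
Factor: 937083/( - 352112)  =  - 2^( - 4 )*3^1 * 7^1*59^ ( - 1) * 373^( - 1)*44623^1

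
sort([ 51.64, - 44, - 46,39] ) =[-46, - 44,39, 51.64] 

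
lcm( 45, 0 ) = 0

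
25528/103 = 25528/103 =247.84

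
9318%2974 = 396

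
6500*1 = 6500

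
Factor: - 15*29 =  - 3^1*5^1  *29^1 = -435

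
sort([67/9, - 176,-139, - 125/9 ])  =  [ - 176, - 139,-125/9,67/9 ]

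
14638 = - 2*(-7319 ) 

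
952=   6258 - 5306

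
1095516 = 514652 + 580864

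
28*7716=216048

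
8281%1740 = 1321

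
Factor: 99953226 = 2^1*3^2 * 5552957^1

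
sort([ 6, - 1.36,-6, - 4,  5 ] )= [ - 6,  -  4,-1.36,5,6]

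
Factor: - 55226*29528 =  - 2^4*53^1*521^1 * 3691^1 = - 1630713328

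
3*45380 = 136140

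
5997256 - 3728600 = 2268656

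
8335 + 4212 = 12547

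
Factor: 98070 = 2^1*3^1*5^1*7^1*467^1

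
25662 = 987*26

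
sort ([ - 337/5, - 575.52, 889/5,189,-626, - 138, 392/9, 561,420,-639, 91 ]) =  [  -  639, - 626, - 575.52, - 138, - 337/5,392/9, 91,889/5 , 189,  420, 561 ] 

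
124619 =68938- - 55681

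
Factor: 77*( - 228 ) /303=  - 5852/101=- 2^2*7^1*11^1*19^1*101^(- 1 )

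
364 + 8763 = 9127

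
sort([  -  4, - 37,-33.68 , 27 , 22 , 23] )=[- 37,-33.68, - 4,22,23,27] 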